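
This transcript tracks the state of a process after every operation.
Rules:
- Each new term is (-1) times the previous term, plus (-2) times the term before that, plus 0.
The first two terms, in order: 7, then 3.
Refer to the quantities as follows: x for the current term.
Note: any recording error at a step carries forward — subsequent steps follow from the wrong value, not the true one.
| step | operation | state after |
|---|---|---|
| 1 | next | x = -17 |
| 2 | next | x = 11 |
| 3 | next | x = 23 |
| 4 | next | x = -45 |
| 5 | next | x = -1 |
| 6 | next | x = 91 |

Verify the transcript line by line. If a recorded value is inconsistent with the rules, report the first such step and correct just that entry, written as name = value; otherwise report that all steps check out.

no error

Recomputing the run from the initial state:
step 1: x = -17
step 2: x = 11
step 3: x = 23
step 4: x = -45
step 5: x = -1
step 6: x = 91
This matches the transcript at every step.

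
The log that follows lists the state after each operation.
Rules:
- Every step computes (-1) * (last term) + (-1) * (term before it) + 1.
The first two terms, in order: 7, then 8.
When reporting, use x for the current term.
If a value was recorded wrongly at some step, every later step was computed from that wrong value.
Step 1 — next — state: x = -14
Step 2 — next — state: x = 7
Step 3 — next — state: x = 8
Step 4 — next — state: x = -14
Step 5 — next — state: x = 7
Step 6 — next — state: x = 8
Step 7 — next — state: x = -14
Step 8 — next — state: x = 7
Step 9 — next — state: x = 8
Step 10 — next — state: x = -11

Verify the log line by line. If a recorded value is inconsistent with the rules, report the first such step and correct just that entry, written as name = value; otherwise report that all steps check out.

step 1: x = -1*(8) + (-1)*(7) + (1) = -14 -> exactly as logged
step 2: x = -1*(-14) + (-1)*(8) + (1) = 7 -> consistent with the log
step 3: x = -1*(7) + (-1)*(-14) + (1) = 8 -> confirmed correct
step 4: x = -1*(8) + (-1)*(7) + (1) = -14 -> exactly as logged
step 5: x = -1*(-14) + (-1)*(8) + (1) = 7 -> agrees with the log
step 6: x = -1*(7) + (-1)*(-14) + (1) = 8 -> confirmed correct
step 7: x = -1*(8) + (-1)*(7) + (1) = -14 -> in agreement
step 8: x = -1*(-14) + (-1)*(8) + (1) = 7 -> exactly as logged
step 9: x = -1*(7) + (-1)*(-14) + (1) = 8 -> confirmed correct
step 10: x = -1*(8) + (-1)*(7) + (1) = -14 -> the log disagrees here
First deviation found at step 10; the corrected entry is x = -14.

step 10, x = -14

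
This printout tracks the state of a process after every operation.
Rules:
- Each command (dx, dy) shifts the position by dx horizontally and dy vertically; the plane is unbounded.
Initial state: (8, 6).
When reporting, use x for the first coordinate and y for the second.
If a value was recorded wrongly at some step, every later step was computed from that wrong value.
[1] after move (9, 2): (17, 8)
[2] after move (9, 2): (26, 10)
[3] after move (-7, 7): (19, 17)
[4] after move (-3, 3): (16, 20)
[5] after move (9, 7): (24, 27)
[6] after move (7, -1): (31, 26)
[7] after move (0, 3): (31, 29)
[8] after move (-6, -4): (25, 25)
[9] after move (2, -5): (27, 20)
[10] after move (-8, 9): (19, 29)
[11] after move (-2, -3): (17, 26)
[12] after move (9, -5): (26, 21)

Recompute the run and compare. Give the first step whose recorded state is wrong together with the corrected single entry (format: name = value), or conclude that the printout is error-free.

step 5, x = 25

1. x = 8 + (9) = 17, y = 6 + (2) = 8 (verified)
2. x = 17 + (9) = 26, y = 8 + (2) = 10 (in agreement)
3. x = 26 + (-7) = 19, y = 10 + (7) = 17 (matches)
4. x = 19 + (-3) = 16, y = 17 + (3) = 20 (verified)
5. x = 16 + (9) = 25, y = 20 + (7) = 27 (the printout has a different value)
The earliest wrong entry is at step 5: it should read x = 25.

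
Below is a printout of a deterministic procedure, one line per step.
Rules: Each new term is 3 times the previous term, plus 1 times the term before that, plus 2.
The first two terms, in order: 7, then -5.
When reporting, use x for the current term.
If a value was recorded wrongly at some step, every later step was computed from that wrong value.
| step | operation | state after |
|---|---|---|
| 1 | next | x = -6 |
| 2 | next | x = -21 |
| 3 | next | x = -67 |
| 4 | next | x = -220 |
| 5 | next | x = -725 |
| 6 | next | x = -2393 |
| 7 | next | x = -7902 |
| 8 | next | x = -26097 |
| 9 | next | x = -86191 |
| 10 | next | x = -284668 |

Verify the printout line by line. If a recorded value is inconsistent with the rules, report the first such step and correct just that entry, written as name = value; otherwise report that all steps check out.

no error

1. x = 3*(-5) + (1)*(7) + (2) = -6 (no discrepancy)
2. x = 3*(-6) + (1)*(-5) + (2) = -21 (confirmed correct)
3. x = 3*(-21) + (1)*(-6) + (2) = -67 (exactly as logged)
4. x = 3*(-67) + (1)*(-21) + (2) = -220 (confirmed correct)
5. x = 3*(-220) + (1)*(-67) + (2) = -725 (matches)
6. x = 3*(-725) + (1)*(-220) + (2) = -2393 (no discrepancy)
7. x = 3*(-2393) + (1)*(-725) + (2) = -7902 (matches)
8. x = 3*(-7902) + (1)*(-2393) + (2) = -26097 (in agreement)
9. x = 3*(-26097) + (1)*(-7902) + (2) = -86191 (no discrepancy)
10. x = 3*(-86191) + (1)*(-26097) + (2) = -284668 (in agreement)
No step deviates from the rules.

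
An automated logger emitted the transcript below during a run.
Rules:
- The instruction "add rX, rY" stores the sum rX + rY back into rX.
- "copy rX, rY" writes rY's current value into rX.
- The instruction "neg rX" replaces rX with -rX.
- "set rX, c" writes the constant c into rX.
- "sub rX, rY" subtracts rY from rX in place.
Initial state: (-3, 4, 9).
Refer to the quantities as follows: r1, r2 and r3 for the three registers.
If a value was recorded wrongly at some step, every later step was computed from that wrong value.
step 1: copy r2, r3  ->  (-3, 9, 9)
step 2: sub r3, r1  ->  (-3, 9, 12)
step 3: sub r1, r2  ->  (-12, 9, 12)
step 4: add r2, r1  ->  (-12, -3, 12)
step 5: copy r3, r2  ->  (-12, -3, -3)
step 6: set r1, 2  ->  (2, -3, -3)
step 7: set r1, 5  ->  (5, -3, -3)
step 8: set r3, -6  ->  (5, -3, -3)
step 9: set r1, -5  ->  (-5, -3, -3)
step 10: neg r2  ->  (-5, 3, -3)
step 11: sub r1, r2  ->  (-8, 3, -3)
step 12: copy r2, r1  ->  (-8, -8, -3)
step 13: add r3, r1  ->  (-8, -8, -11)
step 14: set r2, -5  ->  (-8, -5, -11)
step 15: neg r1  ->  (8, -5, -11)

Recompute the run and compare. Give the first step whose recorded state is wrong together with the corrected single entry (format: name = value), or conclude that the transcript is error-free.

step 8, r3 = -6

Step 1: r2 = 9 — verified.
Step 2: r3 = 9 - -3 = 12 — confirmed correct.
Step 3: r1 = -3 - 9 = -12 — checks out.
Step 4: r2 = 9 + -12 = -3 — no discrepancy.
Step 5: r3 = -3 — confirmed correct.
Step 6: r1 = 2 — verified.
Step 7: r1 = 5 — no discrepancy.
Step 8: r3 = -6 — not what was recorded.
So the first discrepancy is step 8, where the right value is r3 = -6.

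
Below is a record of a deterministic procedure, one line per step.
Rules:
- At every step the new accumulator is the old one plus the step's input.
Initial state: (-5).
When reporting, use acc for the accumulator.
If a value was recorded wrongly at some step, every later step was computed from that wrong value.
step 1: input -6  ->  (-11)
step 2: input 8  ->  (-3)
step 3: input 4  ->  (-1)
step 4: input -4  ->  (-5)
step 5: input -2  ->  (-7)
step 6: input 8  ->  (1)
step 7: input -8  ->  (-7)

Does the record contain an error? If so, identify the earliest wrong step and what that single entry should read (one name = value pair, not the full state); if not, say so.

Recomputing the run from the initial state:
step 1: acc = -11
step 2: acc = -3
step 3: acc = 1
step 4: acc = -3
step 5: acc = -5
step 6: acc = 3
step 7: acc = -5
The first disagreement with the record is at step 3, where the value should be acc = 1.

step 3, acc = 1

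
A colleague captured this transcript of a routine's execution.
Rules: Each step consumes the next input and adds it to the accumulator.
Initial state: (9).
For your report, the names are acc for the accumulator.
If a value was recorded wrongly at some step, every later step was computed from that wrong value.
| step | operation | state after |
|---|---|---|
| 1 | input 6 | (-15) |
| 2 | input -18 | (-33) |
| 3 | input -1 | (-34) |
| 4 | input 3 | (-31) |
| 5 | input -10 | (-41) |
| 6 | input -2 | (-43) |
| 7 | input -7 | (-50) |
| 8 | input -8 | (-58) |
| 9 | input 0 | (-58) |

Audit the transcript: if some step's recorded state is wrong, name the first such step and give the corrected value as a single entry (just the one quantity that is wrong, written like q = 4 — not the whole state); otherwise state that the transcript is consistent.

step 1, acc = 15

step 1: acc = 9 + 6 = 15 -> not what was recorded
First deviation found at step 1; the corrected entry is acc = 15.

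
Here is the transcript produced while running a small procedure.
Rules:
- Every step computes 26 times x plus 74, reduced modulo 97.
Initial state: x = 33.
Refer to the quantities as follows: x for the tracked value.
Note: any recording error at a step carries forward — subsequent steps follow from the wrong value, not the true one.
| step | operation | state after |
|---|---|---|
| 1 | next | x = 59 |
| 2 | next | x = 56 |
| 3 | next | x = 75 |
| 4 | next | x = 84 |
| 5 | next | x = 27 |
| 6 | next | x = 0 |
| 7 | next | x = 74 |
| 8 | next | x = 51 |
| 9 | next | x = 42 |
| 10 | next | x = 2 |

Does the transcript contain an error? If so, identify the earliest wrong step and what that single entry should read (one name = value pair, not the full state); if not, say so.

step 1: x = (26*33 + 74) mod 97 = 59 -> checks out
step 2: x = (26*59 + 74) mod 97 = 56 -> checks out
step 3: x = (26*56 + 74) mod 97 = 75 -> confirmed correct
step 4: x = (26*75 + 74) mod 97 = 84 -> verified
step 5: x = (26*84 + 74) mod 97 = 27 -> verified
step 6: x = (26*27 + 74) mod 97 = 0 -> verified
step 7: x = (26*0 + 74) mod 97 = 74 -> checks out
step 8: x = (26*74 + 74) mod 97 = 58 -> the entry is off here
Step 8 is the first one off; corrected, x = 58.

step 8, x = 58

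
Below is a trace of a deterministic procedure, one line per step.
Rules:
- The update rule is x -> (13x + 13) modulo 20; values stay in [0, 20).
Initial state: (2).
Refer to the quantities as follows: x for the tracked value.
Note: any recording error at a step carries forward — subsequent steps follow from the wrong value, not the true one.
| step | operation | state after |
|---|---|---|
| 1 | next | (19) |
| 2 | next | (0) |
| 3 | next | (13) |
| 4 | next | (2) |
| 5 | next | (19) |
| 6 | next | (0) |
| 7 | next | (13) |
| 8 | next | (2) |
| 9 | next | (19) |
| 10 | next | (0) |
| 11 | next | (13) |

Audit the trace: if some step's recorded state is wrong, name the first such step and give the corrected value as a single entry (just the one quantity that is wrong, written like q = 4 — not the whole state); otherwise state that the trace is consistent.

Recomputing the run from the initial state:
step 1: x = 19
step 2: x = 0
step 3: x = 13
step 4: x = 2
step 5: x = 19
step 6: x = 0
step 7: x = 13
step 8: x = 2
step 9: x = 19
step 10: x = 0
step 11: x = 13
This matches the trace at every step.

no error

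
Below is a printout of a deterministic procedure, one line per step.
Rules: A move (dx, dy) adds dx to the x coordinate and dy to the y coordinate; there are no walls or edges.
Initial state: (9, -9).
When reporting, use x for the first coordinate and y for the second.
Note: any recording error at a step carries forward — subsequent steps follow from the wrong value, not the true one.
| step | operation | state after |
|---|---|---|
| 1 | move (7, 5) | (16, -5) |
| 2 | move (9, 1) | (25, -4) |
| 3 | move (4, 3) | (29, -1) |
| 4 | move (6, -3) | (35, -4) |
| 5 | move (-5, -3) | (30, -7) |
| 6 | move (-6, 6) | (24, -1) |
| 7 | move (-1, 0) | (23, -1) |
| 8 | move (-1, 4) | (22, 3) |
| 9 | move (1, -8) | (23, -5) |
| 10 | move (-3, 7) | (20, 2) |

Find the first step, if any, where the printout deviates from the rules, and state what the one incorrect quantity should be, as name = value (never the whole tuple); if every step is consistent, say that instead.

step 1, y = -4

Step 1: x = 9 + (7) = 16, y = -9 + (5) = -4 — this is not what the printout shows.
That makes step 1 the first incorrect line — y = -4 is what it should show.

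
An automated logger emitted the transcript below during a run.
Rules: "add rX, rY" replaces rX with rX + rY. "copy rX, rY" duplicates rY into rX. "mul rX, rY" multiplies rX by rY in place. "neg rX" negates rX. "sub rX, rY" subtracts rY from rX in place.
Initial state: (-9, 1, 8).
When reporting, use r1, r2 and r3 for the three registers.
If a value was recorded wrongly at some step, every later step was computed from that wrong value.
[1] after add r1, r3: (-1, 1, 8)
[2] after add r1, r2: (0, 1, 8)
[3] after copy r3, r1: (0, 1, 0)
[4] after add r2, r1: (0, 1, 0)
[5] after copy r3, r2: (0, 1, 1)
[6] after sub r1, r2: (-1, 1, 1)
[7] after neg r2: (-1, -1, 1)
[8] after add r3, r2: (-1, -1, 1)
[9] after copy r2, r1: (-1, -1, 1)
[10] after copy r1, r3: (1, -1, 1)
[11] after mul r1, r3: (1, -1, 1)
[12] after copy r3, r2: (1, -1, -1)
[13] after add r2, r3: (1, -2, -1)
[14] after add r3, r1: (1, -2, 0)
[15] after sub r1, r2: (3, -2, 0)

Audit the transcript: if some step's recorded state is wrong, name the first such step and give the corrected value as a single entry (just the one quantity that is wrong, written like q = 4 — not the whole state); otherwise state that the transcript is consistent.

Recomputing the run from the initial state:
step 1: r1 = -1, r2 = 1, r3 = 8
step 2: r1 = 0, r2 = 1, r3 = 8
step 3: r1 = 0, r2 = 1, r3 = 0
step 4: r1 = 0, r2 = 1, r3 = 0
step 5: r1 = 0, r2 = 1, r3 = 1
step 6: r1 = -1, r2 = 1, r3 = 1
step 7: r1 = -1, r2 = -1, r3 = 1
step 8: r1 = -1, r2 = -1, r3 = 0
step 9: r1 = -1, r2 = -1, r3 = 0
step 10: r1 = 0, r2 = -1, r3 = 0
step 11: r1 = 0, r2 = -1, r3 = 0
step 12: r1 = 0, r2 = -1, r3 = -1
step 13: r1 = 0, r2 = -2, r3 = -1
step 14: r1 = 0, r2 = -2, r3 = -1
step 15: r1 = 2, r2 = -2, r3 = -1
The first disagreement with the transcript is at step 8, where the value should be r3 = 0.

step 8, r3 = 0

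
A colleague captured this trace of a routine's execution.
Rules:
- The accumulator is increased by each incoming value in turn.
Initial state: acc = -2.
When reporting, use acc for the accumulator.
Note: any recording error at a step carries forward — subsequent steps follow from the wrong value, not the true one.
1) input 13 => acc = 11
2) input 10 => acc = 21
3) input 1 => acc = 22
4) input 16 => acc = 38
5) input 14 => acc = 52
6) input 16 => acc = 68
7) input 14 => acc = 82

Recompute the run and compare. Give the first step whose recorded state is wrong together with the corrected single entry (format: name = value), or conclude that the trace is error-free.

no error

1. acc = -2 + 13 = 11 (agrees with the trace)
2. acc = 11 + 10 = 21 (exactly as logged)
3. acc = 21 + 1 = 22 (confirmed correct)
4. acc = 22 + 16 = 38 (consistent with the trace)
5. acc = 38 + 14 = 52 (exactly as logged)
6. acc = 52 + 16 = 68 (in agreement)
7. acc = 68 + 14 = 82 (no discrepancy)
The whole run recomputes cleanly — no discrepancies.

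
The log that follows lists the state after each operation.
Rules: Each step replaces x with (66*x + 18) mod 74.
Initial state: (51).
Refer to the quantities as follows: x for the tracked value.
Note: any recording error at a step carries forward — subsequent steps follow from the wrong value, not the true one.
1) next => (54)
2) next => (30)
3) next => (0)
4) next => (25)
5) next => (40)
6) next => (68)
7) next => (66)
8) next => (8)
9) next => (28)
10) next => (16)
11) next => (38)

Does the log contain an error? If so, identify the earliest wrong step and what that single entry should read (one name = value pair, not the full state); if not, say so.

step 1: x = (66*51 + 18) mod 74 = 54 -> verified
step 2: x = (66*54 + 18) mod 74 = 30 -> consistent with the log
step 3: x = (66*30 + 18) mod 74 = 0 -> matches
step 4: x = (66*0 + 18) mod 74 = 18 -> first mismatch against the log
Step 4 is the first one off; corrected, x = 18.

step 4, x = 18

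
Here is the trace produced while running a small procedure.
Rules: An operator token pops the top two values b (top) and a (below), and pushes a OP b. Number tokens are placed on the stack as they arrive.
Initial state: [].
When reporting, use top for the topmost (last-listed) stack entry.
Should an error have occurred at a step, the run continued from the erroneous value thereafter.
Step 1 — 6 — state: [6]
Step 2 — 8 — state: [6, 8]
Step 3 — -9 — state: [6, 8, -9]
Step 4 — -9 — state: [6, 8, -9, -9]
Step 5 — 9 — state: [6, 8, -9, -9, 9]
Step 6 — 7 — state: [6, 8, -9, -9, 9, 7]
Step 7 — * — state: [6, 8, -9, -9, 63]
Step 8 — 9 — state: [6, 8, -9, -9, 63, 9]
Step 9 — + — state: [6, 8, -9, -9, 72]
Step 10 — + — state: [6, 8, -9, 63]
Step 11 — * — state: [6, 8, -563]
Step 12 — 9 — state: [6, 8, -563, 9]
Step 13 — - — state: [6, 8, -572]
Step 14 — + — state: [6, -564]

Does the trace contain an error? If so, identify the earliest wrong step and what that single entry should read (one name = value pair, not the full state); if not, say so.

Step 1: push 6: top = 6 — agrees with the trace.
Step 2: push 8: top = 8 — in agreement.
Step 3: push -9: top = -9 — exactly as logged.
Step 4: push -9: top = -9 — checks out.
Step 5: push 9: top = 9 — confirmed correct.
Step 6: push 7: top = 7 — checks out.
Step 7: 9 * 7 = 63 — same as recorded.
Step 8: push 9: top = 9 — confirmed correct.
Step 9: 63 + 9 = 72 — matches.
Step 10: -9 + 72 = 63 — no discrepancy.
Step 11: -9 * 63 = -567 — the recorded entry deviates here.
The audit stops at step 11: the recorded entry is wrong and should be top = -567.

step 11, top = -567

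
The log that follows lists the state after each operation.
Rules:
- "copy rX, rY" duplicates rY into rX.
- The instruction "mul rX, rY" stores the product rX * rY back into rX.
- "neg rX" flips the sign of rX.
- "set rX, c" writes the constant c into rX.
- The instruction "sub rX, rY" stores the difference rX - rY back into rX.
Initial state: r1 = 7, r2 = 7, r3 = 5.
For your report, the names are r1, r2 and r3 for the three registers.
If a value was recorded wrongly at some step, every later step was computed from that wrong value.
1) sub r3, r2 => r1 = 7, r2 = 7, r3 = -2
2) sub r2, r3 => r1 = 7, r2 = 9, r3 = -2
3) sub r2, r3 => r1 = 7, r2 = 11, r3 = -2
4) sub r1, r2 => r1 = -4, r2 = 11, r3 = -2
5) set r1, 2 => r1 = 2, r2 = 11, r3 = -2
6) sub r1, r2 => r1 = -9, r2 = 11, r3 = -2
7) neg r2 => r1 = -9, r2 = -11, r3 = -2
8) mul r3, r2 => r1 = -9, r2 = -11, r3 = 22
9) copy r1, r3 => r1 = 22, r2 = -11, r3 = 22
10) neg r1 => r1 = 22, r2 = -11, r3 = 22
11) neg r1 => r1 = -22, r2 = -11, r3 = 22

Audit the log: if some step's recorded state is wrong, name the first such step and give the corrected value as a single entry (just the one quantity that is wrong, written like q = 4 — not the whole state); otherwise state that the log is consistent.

Step 1: r3 = 5 - 7 = -2 — agrees with the log.
Step 2: r2 = 7 - -2 = 9 — agrees with the log.
Step 3: r2 = 9 - -2 = 11 — matches.
Step 4: r1 = 7 - 11 = -4 — agrees with the log.
Step 5: r1 = 2 — same as recorded.
Step 6: r1 = 2 - 11 = -9 — exactly as logged.
Step 7: r2 = -(11) = -11 — verified.
Step 8: r3 = -2 * -11 = 22 — consistent with the log.
Step 9: r1 = 22 — exactly as logged.
Step 10: r1 = -(22) = -22 — a discrepancy with the log.
First incorrect step: 10; the correct value is r1 = -22.

step 10, r1 = -22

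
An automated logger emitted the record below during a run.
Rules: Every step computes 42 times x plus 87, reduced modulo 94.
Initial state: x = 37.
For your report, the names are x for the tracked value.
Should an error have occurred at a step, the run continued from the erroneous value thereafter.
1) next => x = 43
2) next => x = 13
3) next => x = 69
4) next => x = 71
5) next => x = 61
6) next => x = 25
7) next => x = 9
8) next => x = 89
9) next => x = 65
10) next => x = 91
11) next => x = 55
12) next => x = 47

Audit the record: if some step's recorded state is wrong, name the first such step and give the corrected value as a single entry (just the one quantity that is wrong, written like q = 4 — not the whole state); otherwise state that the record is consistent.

Recomputing the run from the initial state:
step 1: x = 43
step 2: x = 13
step 3: x = 69
step 4: x = 71
step 5: x = 61
step 6: x = 17
step 7: x = 49
step 8: x = 77
step 9: x = 31
step 10: x = 73
step 11: x = 51
step 12: x = 67
The first disagreement with the record is at step 6, where the value should be x = 17.

step 6, x = 17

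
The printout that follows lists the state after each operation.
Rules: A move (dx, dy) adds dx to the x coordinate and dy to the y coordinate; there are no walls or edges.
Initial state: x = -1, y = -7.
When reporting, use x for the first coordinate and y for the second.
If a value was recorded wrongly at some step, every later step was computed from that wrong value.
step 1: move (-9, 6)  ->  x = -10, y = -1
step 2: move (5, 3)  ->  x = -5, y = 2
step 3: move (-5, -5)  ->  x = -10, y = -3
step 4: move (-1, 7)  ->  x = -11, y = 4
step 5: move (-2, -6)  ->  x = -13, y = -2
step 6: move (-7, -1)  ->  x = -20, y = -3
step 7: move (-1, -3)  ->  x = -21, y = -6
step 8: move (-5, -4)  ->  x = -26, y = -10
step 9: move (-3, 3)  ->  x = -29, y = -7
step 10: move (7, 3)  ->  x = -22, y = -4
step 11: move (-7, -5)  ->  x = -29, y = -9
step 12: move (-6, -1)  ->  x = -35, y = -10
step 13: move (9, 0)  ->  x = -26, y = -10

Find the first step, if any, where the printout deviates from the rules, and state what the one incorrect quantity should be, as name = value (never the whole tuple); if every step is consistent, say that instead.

no error

Recomputing the run from the initial state:
step 1: x = -10, y = -1
step 2: x = -5, y = 2
step 3: x = -10, y = -3
step 4: x = -11, y = 4
step 5: x = -13, y = -2
step 6: x = -20, y = -3
step 7: x = -21, y = -6
step 8: x = -26, y = -10
step 9: x = -29, y = -7
step 10: x = -22, y = -4
step 11: x = -29, y = -9
step 12: x = -35, y = -10
step 13: x = -26, y = -10
This matches the printout at every step.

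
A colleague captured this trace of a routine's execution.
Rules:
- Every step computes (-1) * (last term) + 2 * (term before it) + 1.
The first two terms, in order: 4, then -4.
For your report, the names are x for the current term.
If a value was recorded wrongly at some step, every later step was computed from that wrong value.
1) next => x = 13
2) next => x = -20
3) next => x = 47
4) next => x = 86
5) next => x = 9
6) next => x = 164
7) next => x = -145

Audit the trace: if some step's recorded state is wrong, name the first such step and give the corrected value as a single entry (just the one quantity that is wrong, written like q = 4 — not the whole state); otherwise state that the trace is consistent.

step 4, x = -86

Recomputing the run from the initial state:
step 1: x = 13
step 2: x = -20
step 3: x = 47
step 4: x = -86
step 5: x = 181
step 6: x = -352
step 7: x = 715
The first disagreement with the trace is at step 4, where the value should be x = -86.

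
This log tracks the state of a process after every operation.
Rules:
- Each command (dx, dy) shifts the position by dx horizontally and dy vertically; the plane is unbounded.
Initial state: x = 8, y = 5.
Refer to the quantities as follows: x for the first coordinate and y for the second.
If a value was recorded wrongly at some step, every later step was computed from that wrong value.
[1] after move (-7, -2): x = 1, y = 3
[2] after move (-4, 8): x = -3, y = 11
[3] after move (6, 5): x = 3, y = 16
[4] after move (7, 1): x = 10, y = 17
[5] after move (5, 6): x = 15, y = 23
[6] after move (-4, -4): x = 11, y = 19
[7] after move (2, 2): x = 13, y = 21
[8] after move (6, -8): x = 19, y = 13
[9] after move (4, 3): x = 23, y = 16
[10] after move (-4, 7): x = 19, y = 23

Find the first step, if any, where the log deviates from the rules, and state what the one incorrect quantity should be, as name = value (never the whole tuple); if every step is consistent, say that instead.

no error

Step 1: x = 8 + (-7) = 1, y = 5 + (-2) = 3 — exactly as logged.
Step 2: x = 1 + (-4) = -3, y = 3 + (8) = 11 — no discrepancy.
Step 3: x = -3 + (6) = 3, y = 11 + (5) = 16 — consistent with the log.
Step 4: x = 3 + (7) = 10, y = 16 + (1) = 17 — exactly as logged.
Step 5: x = 10 + (5) = 15, y = 17 + (6) = 23 — no discrepancy.
Step 6: x = 15 + (-4) = 11, y = 23 + (-4) = 19 — same as recorded.
Step 7: x = 11 + (2) = 13, y = 19 + (2) = 21 — matches.
Step 8: x = 13 + (6) = 19, y = 21 + (-8) = 13 — consistent with the log.
Step 9: x = 19 + (4) = 23, y = 13 + (3) = 16 — no discrepancy.
Step 10: x = 23 + (-4) = 19, y = 16 + (7) = 23 — same as recorded.
All steps check out; nothing to correct.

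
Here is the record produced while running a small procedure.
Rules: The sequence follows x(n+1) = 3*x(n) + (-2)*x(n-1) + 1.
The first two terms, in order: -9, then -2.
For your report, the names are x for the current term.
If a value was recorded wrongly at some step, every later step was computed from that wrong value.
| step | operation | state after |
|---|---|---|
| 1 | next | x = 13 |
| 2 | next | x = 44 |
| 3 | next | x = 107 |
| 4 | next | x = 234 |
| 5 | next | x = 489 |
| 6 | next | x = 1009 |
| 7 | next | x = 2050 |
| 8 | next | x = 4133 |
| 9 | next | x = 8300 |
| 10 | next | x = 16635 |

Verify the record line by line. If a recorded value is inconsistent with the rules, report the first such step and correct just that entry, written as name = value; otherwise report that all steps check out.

Recomputing the run from the initial state:
step 1: x = 13
step 2: x = 44
step 3: x = 107
step 4: x = 234
step 5: x = 489
step 6: x = 1000
step 7: x = 2023
step 8: x = 4070
step 9: x = 8165
step 10: x = 16356
The first disagreement with the record is at step 6, where the value should be x = 1000.

step 6, x = 1000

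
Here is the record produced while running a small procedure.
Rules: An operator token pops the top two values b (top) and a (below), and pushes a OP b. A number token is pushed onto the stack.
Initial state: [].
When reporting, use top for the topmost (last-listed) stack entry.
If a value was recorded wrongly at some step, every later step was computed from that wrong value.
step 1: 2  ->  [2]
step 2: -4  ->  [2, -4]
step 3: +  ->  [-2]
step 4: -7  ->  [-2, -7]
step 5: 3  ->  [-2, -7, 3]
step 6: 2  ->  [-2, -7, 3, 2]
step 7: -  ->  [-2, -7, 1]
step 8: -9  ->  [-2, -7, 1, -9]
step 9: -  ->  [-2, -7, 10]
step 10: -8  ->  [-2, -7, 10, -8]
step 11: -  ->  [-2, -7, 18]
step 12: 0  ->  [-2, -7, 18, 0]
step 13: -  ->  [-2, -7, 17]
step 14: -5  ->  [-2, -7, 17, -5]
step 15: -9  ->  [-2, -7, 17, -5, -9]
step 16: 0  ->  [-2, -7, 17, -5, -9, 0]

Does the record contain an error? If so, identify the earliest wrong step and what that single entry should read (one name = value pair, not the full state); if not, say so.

step 13, top = 18

Step 1: push 2: top = 2 — in agreement.
Step 2: push -4: top = -4 — agrees with the record.
Step 3: 2 + -4 = -2 — confirmed correct.
Step 4: push -7: top = -7 — confirmed correct.
Step 5: push 3: top = 3 — in agreement.
Step 6: push 2: top = 2 — verified.
Step 7: 3 - 2 = 1 — matches.
Step 8: push -9: top = -9 — consistent with the record.
Step 9: 1 - -9 = 10 — consistent with the record.
Step 10: push -8: top = -8 — no discrepancy.
Step 11: 10 - -8 = 18 — agrees with the record.
Step 12: push 0: top = 0 — same as recorded.
Step 13: 18 - 0 = 18 — the record has a different value.
The earliest wrong entry is at step 13: it should read top = 18.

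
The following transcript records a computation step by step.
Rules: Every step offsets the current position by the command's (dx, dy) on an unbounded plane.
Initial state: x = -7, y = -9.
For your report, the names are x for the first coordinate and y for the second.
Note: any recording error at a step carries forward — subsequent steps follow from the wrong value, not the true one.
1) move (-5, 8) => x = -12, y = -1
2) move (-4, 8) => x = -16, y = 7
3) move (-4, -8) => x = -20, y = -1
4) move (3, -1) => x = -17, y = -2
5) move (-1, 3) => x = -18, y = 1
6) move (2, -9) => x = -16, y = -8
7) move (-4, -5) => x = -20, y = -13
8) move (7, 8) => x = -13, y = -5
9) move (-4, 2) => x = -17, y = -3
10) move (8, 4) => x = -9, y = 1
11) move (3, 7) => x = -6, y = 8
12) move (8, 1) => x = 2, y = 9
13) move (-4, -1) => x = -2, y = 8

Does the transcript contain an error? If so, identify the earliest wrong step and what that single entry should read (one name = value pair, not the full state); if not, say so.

no error

Recomputing the run from the initial state:
step 1: x = -12, y = -1
step 2: x = -16, y = 7
step 3: x = -20, y = -1
step 4: x = -17, y = -2
step 5: x = -18, y = 1
step 6: x = -16, y = -8
step 7: x = -20, y = -13
step 8: x = -13, y = -5
step 9: x = -17, y = -3
step 10: x = -9, y = 1
step 11: x = -6, y = 8
step 12: x = 2, y = 9
step 13: x = -2, y = 8
This matches the transcript at every step.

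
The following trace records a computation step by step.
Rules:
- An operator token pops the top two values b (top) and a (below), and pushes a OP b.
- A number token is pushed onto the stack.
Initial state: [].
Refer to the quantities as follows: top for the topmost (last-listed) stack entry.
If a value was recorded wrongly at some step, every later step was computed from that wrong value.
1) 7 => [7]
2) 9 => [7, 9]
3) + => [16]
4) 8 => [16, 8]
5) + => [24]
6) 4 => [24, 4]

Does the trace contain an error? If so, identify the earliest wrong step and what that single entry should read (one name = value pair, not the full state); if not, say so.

Step 1: push 7: top = 7 — in agreement.
Step 2: push 9: top = 9 — exactly as logged.
Step 3: 7 + 9 = 16 — exactly as logged.
Step 4: push 8: top = 8 — in agreement.
Step 5: 16 + 8 = 24 — confirmed correct.
Step 6: push 4: top = 4 — checks out.
Nothing is out of place; the run is error-free.

no error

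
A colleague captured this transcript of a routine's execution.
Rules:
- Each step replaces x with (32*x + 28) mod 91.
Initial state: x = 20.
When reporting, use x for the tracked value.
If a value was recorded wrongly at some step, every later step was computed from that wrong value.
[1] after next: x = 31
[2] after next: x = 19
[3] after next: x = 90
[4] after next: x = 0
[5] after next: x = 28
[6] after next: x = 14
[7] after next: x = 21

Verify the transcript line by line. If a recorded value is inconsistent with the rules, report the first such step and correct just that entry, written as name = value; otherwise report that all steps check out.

step 4, x = 87

Recomputing the run from the initial state:
step 1: x = 31
step 2: x = 19
step 3: x = 90
step 4: x = 87
step 5: x = 82
step 6: x = 13
step 7: x = 80
The first disagreement with the transcript is at step 4, where the value should be x = 87.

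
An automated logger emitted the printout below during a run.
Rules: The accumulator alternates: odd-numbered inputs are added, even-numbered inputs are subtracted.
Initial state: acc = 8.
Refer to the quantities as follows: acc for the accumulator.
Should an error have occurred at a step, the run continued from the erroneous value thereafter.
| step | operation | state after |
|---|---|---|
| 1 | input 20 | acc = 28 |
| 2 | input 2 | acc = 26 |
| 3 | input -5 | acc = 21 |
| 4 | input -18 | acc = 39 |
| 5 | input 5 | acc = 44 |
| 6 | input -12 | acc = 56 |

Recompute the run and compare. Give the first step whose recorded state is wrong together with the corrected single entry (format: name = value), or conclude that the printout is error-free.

step 1: acc = 8 + 20 = 28 -> in agreement
step 2: acc = 28 - 2 = 26 -> same as recorded
step 3: acc = 26 + -5 = 21 -> matches
step 4: acc = 21 - -18 = 39 -> matches
step 5: acc = 39 + 5 = 44 -> matches
step 6: acc = 44 - -12 = 56 -> checks out
No step deviates from the rules.

no error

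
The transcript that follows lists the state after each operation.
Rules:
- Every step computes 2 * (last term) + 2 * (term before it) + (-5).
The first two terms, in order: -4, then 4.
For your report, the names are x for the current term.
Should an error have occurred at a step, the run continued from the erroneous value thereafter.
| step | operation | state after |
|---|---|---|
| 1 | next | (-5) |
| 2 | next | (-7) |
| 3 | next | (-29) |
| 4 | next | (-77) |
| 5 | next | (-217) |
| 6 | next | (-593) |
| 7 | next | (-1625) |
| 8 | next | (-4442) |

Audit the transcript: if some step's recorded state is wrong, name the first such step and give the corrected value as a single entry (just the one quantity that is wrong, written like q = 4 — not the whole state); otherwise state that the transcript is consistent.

Recomputing the run from the initial state:
step 1: x = -5
step 2: x = -7
step 3: x = -29
step 4: x = -77
step 5: x = -217
step 6: x = -593
step 7: x = -1625
step 8: x = -4441
The first disagreement with the transcript is at step 8, where the value should be x = -4441.

step 8, x = -4441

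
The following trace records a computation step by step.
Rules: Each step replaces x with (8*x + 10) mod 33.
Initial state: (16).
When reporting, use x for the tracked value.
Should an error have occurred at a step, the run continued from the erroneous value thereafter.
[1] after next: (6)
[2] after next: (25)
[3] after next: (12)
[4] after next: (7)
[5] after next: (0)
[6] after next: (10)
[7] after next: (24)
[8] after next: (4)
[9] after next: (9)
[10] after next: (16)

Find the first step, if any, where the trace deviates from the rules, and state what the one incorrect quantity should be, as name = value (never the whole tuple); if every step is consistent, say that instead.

Recomputing the run from the initial state:
step 1: x = 6
step 2: x = 25
step 3: x = 12
step 4: x = 7
step 5: x = 0
step 6: x = 10
step 7: x = 24
step 8: x = 4
step 9: x = 9
step 10: x = 16
This matches the trace at every step.

no error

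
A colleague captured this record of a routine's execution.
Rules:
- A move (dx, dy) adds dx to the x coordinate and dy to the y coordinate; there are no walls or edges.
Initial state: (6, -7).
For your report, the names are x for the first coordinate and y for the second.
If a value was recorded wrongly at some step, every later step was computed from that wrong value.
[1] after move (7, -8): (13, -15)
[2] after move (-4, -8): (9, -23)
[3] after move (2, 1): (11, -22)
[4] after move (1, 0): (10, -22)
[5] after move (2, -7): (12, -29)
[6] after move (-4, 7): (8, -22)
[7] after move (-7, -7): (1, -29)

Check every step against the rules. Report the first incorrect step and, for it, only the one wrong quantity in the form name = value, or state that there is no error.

step 4, x = 12

Step 1: x = 6 + (7) = 13, y = -7 + (-8) = -15 — in agreement.
Step 2: x = 13 + (-4) = 9, y = -15 + (-8) = -23 — consistent with the record.
Step 3: x = 9 + (2) = 11, y = -23 + (1) = -22 — exactly as logged.
Step 4: x = 11 + (1) = 12, y = -22 + (0) = -22 — this is not what the record shows.
First deviation found at step 4; the corrected entry is x = 12.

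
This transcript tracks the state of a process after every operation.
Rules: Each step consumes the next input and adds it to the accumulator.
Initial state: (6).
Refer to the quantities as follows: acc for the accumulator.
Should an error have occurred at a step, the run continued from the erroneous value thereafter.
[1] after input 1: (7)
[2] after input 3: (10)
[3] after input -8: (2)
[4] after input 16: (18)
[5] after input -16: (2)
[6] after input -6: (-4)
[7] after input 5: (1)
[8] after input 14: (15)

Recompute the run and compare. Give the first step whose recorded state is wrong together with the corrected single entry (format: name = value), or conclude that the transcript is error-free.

Step 1: acc = 6 + 1 = 7 — checks out.
Step 2: acc = 7 + 3 = 10 — in agreement.
Step 3: acc = 10 + -8 = 2 — consistent with the transcript.
Step 4: acc = 2 + 16 = 18 — consistent with the transcript.
Step 5: acc = 18 + -16 = 2 — checks out.
Step 6: acc = 2 + -6 = -4 — checks out.
Step 7: acc = -4 + 5 = 1 — consistent with the transcript.
Step 8: acc = 1 + 14 = 15 — same as recorded.
All entries verified; no error found.

no error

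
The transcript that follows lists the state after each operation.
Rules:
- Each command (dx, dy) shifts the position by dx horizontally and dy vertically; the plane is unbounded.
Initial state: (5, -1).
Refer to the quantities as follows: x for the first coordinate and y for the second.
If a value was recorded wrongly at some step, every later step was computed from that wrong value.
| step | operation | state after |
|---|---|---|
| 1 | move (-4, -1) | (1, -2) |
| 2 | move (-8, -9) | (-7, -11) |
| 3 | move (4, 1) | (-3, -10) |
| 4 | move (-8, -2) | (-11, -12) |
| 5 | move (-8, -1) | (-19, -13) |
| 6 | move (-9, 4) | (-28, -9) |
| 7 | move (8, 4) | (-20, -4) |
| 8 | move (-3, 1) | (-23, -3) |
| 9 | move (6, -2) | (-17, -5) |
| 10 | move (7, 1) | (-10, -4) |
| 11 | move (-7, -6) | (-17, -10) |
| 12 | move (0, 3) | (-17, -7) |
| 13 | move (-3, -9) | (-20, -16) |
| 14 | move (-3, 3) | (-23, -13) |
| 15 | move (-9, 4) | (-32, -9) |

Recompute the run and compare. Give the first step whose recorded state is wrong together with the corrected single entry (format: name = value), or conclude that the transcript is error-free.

step 7, y = -5

Recomputing the run from the initial state:
step 1: x = 1, y = -2
step 2: x = -7, y = -11
step 3: x = -3, y = -10
step 4: x = -11, y = -12
step 5: x = -19, y = -13
step 6: x = -28, y = -9
step 7: x = -20, y = -5
step 8: x = -23, y = -4
step 9: x = -17, y = -6
step 10: x = -10, y = -5
step 11: x = -17, y = -11
step 12: x = -17, y = -8
step 13: x = -20, y = -17
step 14: x = -23, y = -14
step 15: x = -32, y = -10
The first disagreement with the transcript is at step 7, where the value should be y = -5.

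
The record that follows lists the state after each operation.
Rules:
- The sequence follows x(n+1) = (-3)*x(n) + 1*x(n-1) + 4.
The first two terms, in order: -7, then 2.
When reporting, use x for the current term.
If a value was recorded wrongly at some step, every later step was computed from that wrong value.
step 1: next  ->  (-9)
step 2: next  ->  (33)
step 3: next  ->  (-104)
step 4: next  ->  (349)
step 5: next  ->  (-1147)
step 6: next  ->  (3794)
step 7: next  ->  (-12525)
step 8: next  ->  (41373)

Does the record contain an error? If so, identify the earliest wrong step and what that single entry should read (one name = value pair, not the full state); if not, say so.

step 1: x = -3*(2) + (1)*(-7) + (4) = -9 -> agrees with the record
step 2: x = -3*(-9) + (1)*(2) + (4) = 33 -> checks out
step 3: x = -3*(33) + (1)*(-9) + (4) = -104 -> in agreement
step 4: x = -3*(-104) + (1)*(33) + (4) = 349 -> in agreement
step 5: x = -3*(349) + (1)*(-104) + (4) = -1147 -> matches
step 6: x = -3*(-1147) + (1)*(349) + (4) = 3794 -> agrees with the record
step 7: x = -3*(3794) + (1)*(-1147) + (4) = -12525 -> agrees with the record
step 8: x = -3*(-12525) + (1)*(3794) + (4) = 41373 -> agrees with the record
Nothing is out of place; the run is error-free.

no error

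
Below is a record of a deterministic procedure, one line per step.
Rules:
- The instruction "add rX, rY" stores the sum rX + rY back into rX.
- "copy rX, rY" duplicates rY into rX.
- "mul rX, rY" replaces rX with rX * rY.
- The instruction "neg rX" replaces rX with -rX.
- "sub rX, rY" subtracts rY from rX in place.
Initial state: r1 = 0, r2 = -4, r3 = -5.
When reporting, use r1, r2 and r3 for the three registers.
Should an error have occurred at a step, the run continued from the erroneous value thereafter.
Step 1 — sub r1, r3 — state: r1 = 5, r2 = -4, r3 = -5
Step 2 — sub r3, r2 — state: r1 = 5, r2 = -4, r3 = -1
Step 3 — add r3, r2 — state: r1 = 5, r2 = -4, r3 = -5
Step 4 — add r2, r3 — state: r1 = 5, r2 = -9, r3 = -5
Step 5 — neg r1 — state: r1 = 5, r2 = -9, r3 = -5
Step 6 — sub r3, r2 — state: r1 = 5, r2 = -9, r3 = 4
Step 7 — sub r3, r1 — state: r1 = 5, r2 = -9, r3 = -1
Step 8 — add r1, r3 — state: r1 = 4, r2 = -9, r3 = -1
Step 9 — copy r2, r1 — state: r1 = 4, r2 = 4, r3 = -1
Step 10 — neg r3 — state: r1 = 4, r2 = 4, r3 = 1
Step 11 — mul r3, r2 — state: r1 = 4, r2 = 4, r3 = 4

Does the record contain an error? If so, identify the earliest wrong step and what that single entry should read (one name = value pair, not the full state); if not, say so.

Recomputing the run from the initial state:
step 1: r1 = 5, r2 = -4, r3 = -5
step 2: r1 = 5, r2 = -4, r3 = -1
step 3: r1 = 5, r2 = -4, r3 = -5
step 4: r1 = 5, r2 = -9, r3 = -5
step 5: r1 = -5, r2 = -9, r3 = -5
step 6: r1 = -5, r2 = -9, r3 = 4
step 7: r1 = -5, r2 = -9, r3 = 9
step 8: r1 = 4, r2 = -9, r3 = 9
step 9: r1 = 4, r2 = 4, r3 = 9
step 10: r1 = 4, r2 = 4, r3 = -9
step 11: r1 = 4, r2 = 4, r3 = -36
The first disagreement with the record is at step 5, where the value should be r1 = -5.

step 5, r1 = -5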